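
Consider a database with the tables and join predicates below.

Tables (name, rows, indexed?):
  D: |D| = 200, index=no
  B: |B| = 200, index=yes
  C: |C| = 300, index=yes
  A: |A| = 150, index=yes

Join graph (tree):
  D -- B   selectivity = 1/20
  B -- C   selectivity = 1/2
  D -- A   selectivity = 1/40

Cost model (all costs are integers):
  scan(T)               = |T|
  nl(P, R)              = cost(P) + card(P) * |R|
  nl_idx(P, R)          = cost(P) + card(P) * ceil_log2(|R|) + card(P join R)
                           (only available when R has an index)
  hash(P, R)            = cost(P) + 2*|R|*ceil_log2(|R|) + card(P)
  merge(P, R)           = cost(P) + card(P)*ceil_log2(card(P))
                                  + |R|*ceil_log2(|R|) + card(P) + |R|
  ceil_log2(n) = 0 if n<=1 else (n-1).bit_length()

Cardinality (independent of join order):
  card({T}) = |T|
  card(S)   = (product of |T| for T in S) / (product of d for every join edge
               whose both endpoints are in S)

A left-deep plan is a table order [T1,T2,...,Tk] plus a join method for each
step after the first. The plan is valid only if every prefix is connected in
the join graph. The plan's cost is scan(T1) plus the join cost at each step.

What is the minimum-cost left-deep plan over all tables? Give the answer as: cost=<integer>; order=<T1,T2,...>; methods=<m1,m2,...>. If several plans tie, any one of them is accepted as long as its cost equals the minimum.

cost=19400; order=D,A,B,C; methods=nl_idx,hash,hash

Selinger DP (subsets sized 1..n):
  {D}: scan cost=200, card=200
  {B}: scan cost=200, card=200
  {C}: scan cost=300, card=300
  {A}: scan cost=150, card=150
  {BD}: card=2000; try (D,hash)→3600, (B,hash)→3600, (D,merge)→3800, (B,merge)→3800, (B,nl_idx)→3800, (D,nl)→40200 …(+1); best=3600 via (D,hash)
  {AD}: card=750; try (A,nl_idx)→2550, (A,hash)→2800, (D,merge)→3300, (A,merge)→3350, (D,hash)→3500, (D,nl)→30150 …(+1); best=2550 via (A,nl_idx)
  {BC}: card=30000; try (B,hash)→3800, (C,merge)→5000, (B,merge)→5100, (C,hash)→5800, (C,nl_idx)→32000, (B,nl_idx)→32700 …(+2); best=3800 via (B,hash)
  {BCD}: card=300000; try (C,hash)→11000, (C,merge)→30600, (D,hash)→37000, (C,nl_idx)→321600, (D,merge)→485600, (C,nl)→603600 …(+1); best=11000 via (C,hash)
  {ABD}: card=7500; try (B,hash)→6500, (A,hash)→8000, (B,merge)→12600, (B,nl_idx)→16050, (A,nl_idx)→27100, (A,merge)→28950 …(+2); best=6500 via (B,hash)
  {ABCD}: card=1125000; try (C,hash)→19400, (C,merge)→114500, (A,hash)→313400, (C,nl_idx)→1199000, (C,nl)→2256500, (A,nl_idx)→3536000 …(+2); best=19400 via (C,hash)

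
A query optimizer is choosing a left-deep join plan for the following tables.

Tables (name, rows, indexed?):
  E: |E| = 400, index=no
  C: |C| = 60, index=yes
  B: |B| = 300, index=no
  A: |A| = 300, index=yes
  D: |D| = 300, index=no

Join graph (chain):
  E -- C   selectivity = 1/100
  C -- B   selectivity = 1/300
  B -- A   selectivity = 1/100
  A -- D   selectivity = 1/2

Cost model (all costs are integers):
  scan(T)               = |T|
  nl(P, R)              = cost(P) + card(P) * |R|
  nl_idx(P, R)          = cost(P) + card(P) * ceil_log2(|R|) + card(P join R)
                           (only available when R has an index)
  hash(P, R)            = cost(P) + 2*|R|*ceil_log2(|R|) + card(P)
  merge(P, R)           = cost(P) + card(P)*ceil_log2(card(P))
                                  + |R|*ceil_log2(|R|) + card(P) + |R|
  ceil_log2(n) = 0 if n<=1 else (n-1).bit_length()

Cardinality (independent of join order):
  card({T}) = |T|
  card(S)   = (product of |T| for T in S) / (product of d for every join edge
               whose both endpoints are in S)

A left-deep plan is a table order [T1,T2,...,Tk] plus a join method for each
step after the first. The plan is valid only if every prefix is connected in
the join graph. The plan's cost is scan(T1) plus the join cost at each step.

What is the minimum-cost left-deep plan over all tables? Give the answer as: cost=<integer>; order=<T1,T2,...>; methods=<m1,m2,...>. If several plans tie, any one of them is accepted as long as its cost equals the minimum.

Selinger DP (subsets sized 1..n):
  {E}: scan cost=400, card=400
  {C}: scan cost=60, card=60
  {B}: scan cost=300, card=300
  {A}: scan cost=300, card=300
  {D}: scan cost=300, card=300
  {CE}: card=240; try (C,hash)→1520, (C,nl_idx)→3040, (E,merge)→4480, (C,merge)→4820, (E,hash)→7320, (E,nl)→24060 …(+1); best=1520 via (C,hash)
  {BC}: card=60; try (C,hash)→1320, (C,nl_idx)→2160, (B,merge)→3480, (C,merge)→3720, (B,hash)→5520, (B,nl)→18060 …(+1); best=1320 via (C,hash)
  {AB}: card=900; try (A,nl_idx)→3900, (B,hash)→6000, (A,hash)→6000, (B,merge)→6300, (A,merge)→6300, (B,nl)→90300 …(+1); best=3900 via (A,nl_idx)
  {AD}: card=45000; try (D,hash)→6000, (A,hash)→6000, (D,merge)→6300, (A,merge)→6300, (A,nl_idx)→48000, (D,nl)→90300 …(+1); best=6000 via (D,hash)
  {BCE}: card=240; try (E,merge)→5740, (B,merge)→6680, (B,hash)→7160, (E,hash)→8580, (E,nl)→25320, (B,nl)→73520; best=5740 via (E,merge)
  {ABC}: card=180; try (A,nl_idx)→2040, (A,merge)→4740, (C,hash)→5520, (A,hash)→6780, (C,nl_idx)→9480, (C,merge)→14220 …(+2); best=2040 via (A,nl_idx)
  {ABD}: card=135000; try (D,hash)→10200, (D,merge)→16800, (B,hash)→56400, (D,nl)→273900, (B,merge)→774000, (B,nl)→13506000; best=10200 via (D,hash)
  {ABCE}: card=720; try (E,merge)→7660, (A,nl_idx)→8620, (E,hash)→9420, (A,merge)→10900, (A,hash)→11380, (E,nl)→74040 …(+1); best=7660 via (E,merge)
  {ABCD}: card=27000; try (D,merge)→6660, (D,hash)→7620, (D,nl)→56040, (C,hash)→145920, (C,nl_idx)→847200, (C,merge)→2575620 …(+1); best=6660 via (D,merge)
  {ABCDE}: card=108000; try (D,hash)→13780, (D,merge)→18580, (E,hash)→40860, (D,nl)→223660, (E,merge)→442660, (E,nl)→10806660; best=13780 via (D,hash)

cost=13780; order=B,C,A,E,D; methods=hash,nl_idx,merge,hash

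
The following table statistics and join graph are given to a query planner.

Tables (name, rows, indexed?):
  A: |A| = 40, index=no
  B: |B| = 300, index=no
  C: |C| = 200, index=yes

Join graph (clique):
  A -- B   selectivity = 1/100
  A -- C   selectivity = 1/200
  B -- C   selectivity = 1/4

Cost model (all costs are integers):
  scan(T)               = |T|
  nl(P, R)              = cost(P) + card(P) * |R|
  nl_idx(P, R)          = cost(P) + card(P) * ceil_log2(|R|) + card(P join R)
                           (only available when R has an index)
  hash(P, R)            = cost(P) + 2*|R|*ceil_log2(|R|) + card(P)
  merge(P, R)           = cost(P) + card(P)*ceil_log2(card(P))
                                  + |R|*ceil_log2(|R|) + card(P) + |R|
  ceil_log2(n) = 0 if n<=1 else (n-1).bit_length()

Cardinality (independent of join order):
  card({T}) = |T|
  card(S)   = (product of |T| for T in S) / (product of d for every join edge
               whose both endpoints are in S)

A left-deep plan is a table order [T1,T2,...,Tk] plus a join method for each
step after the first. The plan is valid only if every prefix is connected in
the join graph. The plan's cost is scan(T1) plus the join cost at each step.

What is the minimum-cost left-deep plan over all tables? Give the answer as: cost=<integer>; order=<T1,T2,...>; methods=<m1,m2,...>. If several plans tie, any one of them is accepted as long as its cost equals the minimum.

Selinger DP (subsets sized 1..n):
  {A}: scan cost=40, card=40
  {B}: scan cost=300, card=300
  {C}: scan cost=200, card=200
  {AB}: card=120; try (A,hash)→1080, (B,merge)→3320, (A,merge)→3580, (B,hash)→5480, (B,nl)→12040, (A,nl)→12300; best=1080 via (A,hash)
  {AC}: card=40; try (C,nl_idx)→400, (A,hash)→880, (C,merge)→2120, (A,merge)→2280, (C,hash)→3280, (C,nl)→8040 …(+1); best=400 via (C,nl_idx)
  {BC}: card=15000; try (C,hash)→3800, (B,merge)→5000, (C,merge)→5100, (B,hash)→5800, (C,nl_idx)→17700, (B,nl)→60200 …(+1); best=3800 via (C,hash)
  {ABC}: card=30; try (C,nl_idx)→2070, (B,merge)→3680, (C,merge)→3840, (C,hash)→4400, (B,hash)→5840, (B,nl)→12400 …(+4); best=2070 via (C,nl_idx)

cost=2070; order=B,A,C; methods=hash,nl_idx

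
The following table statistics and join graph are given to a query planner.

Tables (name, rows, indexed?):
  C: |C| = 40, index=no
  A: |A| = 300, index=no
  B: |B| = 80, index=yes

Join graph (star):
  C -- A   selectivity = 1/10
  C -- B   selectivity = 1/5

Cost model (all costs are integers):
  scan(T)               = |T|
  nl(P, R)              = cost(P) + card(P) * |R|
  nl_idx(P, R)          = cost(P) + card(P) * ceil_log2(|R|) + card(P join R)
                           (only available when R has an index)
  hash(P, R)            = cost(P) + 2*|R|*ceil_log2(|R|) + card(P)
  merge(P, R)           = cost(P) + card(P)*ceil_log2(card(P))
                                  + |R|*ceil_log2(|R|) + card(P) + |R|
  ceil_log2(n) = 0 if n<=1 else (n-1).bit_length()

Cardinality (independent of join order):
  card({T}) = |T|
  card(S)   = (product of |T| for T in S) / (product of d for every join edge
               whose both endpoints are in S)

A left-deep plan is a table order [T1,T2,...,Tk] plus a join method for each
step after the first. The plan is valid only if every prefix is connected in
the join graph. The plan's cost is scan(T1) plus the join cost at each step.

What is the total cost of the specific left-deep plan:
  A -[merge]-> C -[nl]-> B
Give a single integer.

step 1: scan A: cost=300, card=300
step 2: join C via merge
    card(P join C) = 300*40/(10) = 1200
    cost = 300 + 300*9 + 40*6 + 300 + 40 = 3580
step 3: join B via nl
    card(P join B) = 1200*80/(5) = 19200
    cost = 3580 + 1200*80 = 99580

99580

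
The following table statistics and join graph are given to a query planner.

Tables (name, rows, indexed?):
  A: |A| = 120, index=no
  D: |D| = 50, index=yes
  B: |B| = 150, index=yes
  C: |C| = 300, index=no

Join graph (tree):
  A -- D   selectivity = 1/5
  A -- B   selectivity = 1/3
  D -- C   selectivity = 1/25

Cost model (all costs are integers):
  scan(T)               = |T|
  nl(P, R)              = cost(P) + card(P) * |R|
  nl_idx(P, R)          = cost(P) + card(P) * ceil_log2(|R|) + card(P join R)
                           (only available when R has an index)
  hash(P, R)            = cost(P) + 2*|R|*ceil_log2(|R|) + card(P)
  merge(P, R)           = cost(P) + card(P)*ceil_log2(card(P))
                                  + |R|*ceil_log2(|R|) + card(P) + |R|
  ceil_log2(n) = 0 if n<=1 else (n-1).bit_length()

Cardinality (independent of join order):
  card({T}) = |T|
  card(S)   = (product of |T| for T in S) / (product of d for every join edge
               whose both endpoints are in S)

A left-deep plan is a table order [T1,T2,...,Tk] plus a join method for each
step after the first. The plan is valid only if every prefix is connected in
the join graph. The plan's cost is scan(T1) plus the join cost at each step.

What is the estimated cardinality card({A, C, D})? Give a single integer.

Tables in S: A(120), C(300), D(50)
Edges inside S: A-D(d=5), D-C(d=25)
numerator = 120 * 300 * 50 = 1800000
denominator = 5 * 25 = 125
card(S) = 1800000 / 125 = 14400

14400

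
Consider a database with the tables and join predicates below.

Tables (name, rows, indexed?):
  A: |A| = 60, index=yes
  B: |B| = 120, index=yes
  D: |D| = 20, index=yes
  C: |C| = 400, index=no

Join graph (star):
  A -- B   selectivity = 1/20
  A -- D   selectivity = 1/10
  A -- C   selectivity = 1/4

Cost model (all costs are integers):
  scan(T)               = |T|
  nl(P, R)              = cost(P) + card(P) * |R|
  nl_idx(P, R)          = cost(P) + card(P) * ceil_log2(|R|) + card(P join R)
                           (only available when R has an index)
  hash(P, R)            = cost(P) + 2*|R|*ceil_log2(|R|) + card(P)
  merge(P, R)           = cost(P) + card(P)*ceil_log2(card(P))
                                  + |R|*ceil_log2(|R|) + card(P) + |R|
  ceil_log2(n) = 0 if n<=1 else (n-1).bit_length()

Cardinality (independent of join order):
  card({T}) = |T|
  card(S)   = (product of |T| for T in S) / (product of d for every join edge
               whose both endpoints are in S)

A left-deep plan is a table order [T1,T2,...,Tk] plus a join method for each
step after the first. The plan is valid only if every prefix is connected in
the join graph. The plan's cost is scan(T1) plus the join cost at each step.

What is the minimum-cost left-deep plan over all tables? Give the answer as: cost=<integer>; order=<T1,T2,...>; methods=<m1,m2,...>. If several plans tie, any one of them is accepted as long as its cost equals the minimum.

Selinger DP (subsets sized 1..n):
  {A}: scan cost=60, card=60
  {B}: scan cost=120, card=120
  {D}: scan cost=20, card=20
  {C}: scan cost=400, card=400
  {AB}: card=360; try (B,nl_idx)→840, (A,hash)→960, (A,nl_idx)→1200, (B,merge)→1440, (A,merge)→1500, (B,hash)→1800 …(+2); best=840 via (B,nl_idx)
  {AD}: card=120; try (A,nl_idx)→260, (D,hash)→320, (D,nl_idx)→480, (A,merge)→560, (D,merge)→600, (A,hash)→760 …(+2); best=260 via (A,nl_idx)
  {AC}: card=6000; try (A,hash)→1520, (C,merge)→4480, (A,merge)→4820, (C,hash)→7320, (A,nl_idx)→8800, (C,nl)→24060 …(+1); best=1520 via (A,hash)
  {ABD}: card=720; try (D,hash)→1400, (B,nl_idx)→1820, (B,hash)→2060, (B,merge)→2180, (D,nl_idx)→3360, (D,merge)→4560 …(+2); best=1400 via (D,hash)
  {ABC}: card=36000; try (C,hash)→8400, (C,merge)→8440, (B,hash)→9200, (B,nl_idx)→79520, (B,merge)→86480, (C,nl)→144840 …(+1); best=8400 via (C,hash)
  {ACD}: card=12000; try (C,merge)→5220, (C,hash)→7580, (D,hash)→7720, (D,nl_idx)→43520, (C,nl)→48260, (D,merge)→85640 …(+1); best=5220 via (C,merge)
  {ABCD}: card=72000; try (C,hash)→9320, (C,merge)→13320, (B,hash)→18900, (D,hash)→44600, (B,nl_idx)→161220, (B,merge)→186180 …(+5); best=9320 via (C,hash)

cost=9320; order=A,B,D,C; methods=nl_idx,hash,hash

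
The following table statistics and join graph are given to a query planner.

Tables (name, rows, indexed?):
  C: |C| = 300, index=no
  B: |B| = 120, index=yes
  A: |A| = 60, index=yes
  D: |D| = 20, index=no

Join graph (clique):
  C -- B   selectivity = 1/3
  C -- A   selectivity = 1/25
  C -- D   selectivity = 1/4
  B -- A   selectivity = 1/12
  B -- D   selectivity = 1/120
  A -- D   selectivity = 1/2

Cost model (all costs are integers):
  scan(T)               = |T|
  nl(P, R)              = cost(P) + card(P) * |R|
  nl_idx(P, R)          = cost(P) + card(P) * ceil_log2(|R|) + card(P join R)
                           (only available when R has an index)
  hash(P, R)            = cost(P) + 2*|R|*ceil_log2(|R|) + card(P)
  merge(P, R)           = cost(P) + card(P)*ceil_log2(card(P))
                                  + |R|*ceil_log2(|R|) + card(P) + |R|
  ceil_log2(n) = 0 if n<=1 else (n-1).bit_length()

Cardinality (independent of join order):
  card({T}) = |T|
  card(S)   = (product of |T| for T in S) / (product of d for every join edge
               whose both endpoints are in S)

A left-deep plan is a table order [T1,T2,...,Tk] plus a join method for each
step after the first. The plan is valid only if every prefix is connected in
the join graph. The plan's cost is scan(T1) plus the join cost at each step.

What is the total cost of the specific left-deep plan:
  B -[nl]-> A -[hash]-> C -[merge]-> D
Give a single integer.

44640

step 1: scan B: cost=120, card=120
step 2: join A via nl
    card(P join A) = 120*60/(12) = 600
    cost = 120 + 120*60 = 7320
step 3: join C via hash
    card(P join C) = 600*300/(3*25) = 2400
    cost = 7320 + 2*300*9 + 600 = 13320
step 4: join D via merge
    card(P join D) = 2400*20/(4*120*2) = 50
    cost = 13320 + 2400*12 + 20*5 + 2400 + 20 = 44640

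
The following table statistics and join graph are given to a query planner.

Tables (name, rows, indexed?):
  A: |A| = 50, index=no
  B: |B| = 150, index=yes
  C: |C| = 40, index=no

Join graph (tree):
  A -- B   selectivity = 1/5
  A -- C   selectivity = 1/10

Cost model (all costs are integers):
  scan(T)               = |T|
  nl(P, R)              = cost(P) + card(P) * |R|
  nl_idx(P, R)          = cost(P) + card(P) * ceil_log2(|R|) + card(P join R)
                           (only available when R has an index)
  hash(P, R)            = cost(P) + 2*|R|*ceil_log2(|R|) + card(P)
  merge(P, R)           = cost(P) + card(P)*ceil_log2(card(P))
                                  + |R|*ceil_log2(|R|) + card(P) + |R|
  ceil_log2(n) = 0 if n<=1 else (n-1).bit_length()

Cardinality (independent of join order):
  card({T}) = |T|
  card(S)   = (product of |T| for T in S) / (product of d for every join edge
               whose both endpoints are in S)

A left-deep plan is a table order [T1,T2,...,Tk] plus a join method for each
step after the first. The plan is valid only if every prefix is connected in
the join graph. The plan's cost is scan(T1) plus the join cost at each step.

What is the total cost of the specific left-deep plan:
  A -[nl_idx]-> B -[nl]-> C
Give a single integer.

step 1: scan A: cost=50, card=50
step 2: join B via nl_idx
    card(P join B) = 50*150/(5) = 1500
    cost = 50 + 50*8 + 1500 = 1950
step 3: join C via nl
    card(P join C) = 1500*40/(10) = 6000
    cost = 1950 + 1500*40 = 61950

61950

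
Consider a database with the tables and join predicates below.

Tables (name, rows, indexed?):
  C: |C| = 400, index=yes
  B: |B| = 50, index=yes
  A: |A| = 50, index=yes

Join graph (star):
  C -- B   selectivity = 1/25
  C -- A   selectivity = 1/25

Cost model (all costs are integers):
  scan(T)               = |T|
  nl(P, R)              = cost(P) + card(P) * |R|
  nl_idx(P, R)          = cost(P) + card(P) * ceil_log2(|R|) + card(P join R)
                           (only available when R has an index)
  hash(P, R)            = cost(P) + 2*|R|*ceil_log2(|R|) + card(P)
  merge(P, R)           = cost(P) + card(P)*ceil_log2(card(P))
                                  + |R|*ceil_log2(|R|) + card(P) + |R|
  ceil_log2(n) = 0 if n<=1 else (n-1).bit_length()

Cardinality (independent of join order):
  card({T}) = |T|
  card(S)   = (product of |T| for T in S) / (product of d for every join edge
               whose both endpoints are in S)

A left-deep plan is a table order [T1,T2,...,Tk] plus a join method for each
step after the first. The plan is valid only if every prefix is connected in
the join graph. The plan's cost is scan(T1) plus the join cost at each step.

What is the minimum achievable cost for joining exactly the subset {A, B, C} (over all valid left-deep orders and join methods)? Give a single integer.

Selinger DP over subsets of {A,B,C}:
  {C}: scan cost=400, card=400
  {B}: scan cost=50, card=50
  {A}: scan cost=50, card=50
  {BC}: card=800; try (C,nl_idx)→1300, (B,hash)→1400, (B,nl_idx)→3600, (C,merge)→4400, (B,merge)→4750, (C,hash)→7300 …(+2); best=1300 via (C,nl_idx)
  {AC}: card=800; try (C,nl_idx)→1300, (A,hash)→1400, (A,nl_idx)→3600, (C,merge)→4400, (A,merge)→4750, (C,hash)→7300 …(+2); best=1300 via (C,nl_idx)
  {ABC}: card=1600; try (B,hash)→2700, (A,hash)→2700, (B,nl_idx)→7700, (A,nl_idx)→7700, (B,merge)→10450, (A,merge)→10450 …(+2); best=2700 via (B,hash)

2700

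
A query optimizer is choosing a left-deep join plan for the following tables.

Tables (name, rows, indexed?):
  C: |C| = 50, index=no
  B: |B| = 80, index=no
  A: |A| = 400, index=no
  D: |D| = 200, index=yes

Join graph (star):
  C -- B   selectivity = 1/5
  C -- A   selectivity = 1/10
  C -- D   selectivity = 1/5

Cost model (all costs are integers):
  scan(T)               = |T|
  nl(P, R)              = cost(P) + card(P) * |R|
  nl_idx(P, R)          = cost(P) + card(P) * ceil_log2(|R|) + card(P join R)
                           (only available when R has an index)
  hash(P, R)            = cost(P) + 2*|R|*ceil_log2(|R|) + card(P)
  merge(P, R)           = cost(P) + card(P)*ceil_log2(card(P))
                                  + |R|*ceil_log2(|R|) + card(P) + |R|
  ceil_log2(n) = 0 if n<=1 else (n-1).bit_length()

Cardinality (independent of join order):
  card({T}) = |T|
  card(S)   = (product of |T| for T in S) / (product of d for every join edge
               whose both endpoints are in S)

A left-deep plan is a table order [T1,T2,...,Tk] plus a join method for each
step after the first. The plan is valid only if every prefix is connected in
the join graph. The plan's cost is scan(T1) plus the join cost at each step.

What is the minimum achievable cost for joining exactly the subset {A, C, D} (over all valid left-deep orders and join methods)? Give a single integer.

6600

Selinger DP over subsets of {A,C,D}:
  {C}: scan cost=50, card=50
  {A}: scan cost=400, card=400
  {D}: scan cost=200, card=200
  {AC}: card=2000; try (C,hash)→1400, (A,merge)→4400, (C,merge)→4750, (A,hash)→7300, (A,nl)→20050, (C,nl)→20400; best=1400 via (C,hash)
  {CD}: card=2000; try (C,hash)→1000, (D,merge)→2200, (C,merge)→2350, (D,nl_idx)→2450, (D,hash)→3300, (D,nl)→10050 …(+1); best=1000 via (C,hash)
  {ACD}: card=80000; try (D,hash)→6600, (A,hash)→10200, (D,merge)→27200, (A,merge)→29000, (D,nl_idx)→97400, (D,nl)→401400 …(+1); best=6600 via (D,hash)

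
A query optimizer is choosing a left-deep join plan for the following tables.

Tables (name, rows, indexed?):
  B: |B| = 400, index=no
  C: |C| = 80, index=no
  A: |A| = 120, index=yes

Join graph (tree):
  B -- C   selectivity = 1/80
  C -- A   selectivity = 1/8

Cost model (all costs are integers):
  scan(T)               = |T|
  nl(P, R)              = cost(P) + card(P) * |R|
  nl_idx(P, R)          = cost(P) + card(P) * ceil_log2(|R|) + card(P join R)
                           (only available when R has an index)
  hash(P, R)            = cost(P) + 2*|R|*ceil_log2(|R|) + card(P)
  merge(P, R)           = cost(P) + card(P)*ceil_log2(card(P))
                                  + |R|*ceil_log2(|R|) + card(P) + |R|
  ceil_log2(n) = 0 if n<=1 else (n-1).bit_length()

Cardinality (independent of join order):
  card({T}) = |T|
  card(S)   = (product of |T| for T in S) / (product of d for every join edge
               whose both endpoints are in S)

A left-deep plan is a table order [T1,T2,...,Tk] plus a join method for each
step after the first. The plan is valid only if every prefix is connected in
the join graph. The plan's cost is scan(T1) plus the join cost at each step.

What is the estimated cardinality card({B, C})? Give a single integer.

400

Tables in S: B(400), C(80)
Edges inside S: B-C(d=80)
numerator = 400 * 80 = 32000
denominator = 80 = 80
card(S) = 32000 / 80 = 400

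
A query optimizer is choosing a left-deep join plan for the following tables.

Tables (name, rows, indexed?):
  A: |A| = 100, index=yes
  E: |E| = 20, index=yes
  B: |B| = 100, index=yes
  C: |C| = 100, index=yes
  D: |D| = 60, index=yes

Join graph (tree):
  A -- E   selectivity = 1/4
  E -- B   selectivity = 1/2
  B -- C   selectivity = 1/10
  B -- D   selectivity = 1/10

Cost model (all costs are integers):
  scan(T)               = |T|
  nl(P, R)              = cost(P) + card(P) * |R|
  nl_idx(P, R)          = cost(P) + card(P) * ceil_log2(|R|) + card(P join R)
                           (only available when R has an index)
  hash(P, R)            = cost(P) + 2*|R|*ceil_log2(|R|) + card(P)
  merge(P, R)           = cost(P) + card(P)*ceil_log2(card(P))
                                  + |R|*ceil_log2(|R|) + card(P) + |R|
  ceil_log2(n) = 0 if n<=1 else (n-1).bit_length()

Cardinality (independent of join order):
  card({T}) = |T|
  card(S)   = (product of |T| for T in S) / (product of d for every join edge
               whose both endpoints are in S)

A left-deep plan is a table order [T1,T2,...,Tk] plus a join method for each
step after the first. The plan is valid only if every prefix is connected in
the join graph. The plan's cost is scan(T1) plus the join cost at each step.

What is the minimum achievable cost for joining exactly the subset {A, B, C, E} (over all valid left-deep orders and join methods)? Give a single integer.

Selinger DP over subsets of {A,B,C,E}:
  {A}: scan cost=100, card=100
  {E}: scan cost=20, card=20
  {B}: scan cost=100, card=100
  {C}: scan cost=100, card=100
  {AE}: card=500; try (E,hash)→400, (A,nl_idx)→660, (A,merge)→940, (E,merge)→1020, (E,nl_idx)→1100, (A,hash)→1440 …(+2); best=400 via (E,hash)
  {BE}: card=1000; try (E,hash)→400, (B,merge)→940, (E,merge)→1020, (B,nl_idx)→1160, (B,hash)→1440, (E,nl_idx)→1600 …(+2); best=400 via (E,hash)
  {BC}: card=1000; try (C,hash)→1600, (B,hash)→1600, (C,merge)→1700, (B,merge)→1700, (C,nl_idx)→1800, (B,nl_idx)→1800 …(+2); best=1600 via (C,hash)
  {ABE}: card=25000; try (B,hash)→2300, (A,hash)→2800, (B,merge)→6200, (A,merge)→12200, (B,nl_idx)→28900, (A,nl_idx)→32400 …(+2); best=2300 via (B,hash)
  {BCE}: card=10000; try (E,hash)→2800, (C,hash)→2800, (C,merge)→12200, (E,merge)→12720, (E,nl_idx)→16600, (C,nl_idx)→17400 …(+2); best=2800 via (E,hash)
  {ABCE}: card=250000; try (A,hash)→14200, (C,hash)→28700, (A,merge)→153600, (A,nl_idx)→322800, (C,merge)→403100, (C,nl_idx)→427300 …(+2); best=14200 via (A,hash)

14200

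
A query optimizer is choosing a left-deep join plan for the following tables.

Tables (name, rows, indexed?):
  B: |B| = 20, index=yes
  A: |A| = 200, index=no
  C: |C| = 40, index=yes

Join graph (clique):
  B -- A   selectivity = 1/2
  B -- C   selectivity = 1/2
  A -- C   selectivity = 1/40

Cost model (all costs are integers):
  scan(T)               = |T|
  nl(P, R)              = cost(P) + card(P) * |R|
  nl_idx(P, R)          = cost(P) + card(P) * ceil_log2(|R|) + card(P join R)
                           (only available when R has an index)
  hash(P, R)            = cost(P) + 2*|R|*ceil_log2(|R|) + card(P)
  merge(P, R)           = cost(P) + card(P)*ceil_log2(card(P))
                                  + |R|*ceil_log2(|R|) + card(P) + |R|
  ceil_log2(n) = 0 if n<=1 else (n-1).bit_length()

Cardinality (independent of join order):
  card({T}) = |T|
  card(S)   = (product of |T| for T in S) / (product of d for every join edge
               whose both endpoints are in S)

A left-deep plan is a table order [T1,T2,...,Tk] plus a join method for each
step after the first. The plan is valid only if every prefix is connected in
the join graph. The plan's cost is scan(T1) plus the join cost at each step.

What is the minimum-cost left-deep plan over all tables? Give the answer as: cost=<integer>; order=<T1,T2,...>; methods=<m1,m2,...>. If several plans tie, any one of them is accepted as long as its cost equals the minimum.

Selinger DP (subsets sized 1..n):
  {B}: scan cost=20, card=20
  {A}: scan cost=200, card=200
  {C}: scan cost=40, card=40
  {AB}: card=2000; try (B,hash)→600, (A,merge)→1940, (B,merge)→2120, (B,nl_idx)→3200, (A,hash)→3240, (A,nl)→4020 …(+1); best=600 via (B,hash)
  {BC}: card=400; try (B,hash)→280, (C,merge)→420, (B,merge)→440, (C,hash)→520, (C,nl_idx)→540, (B,nl_idx)→640 …(+2); best=280 via (B,hash)
  {AC}: card=200; try (C,hash)→880, (C,nl_idx)→1600, (A,merge)→2120, (C,merge)→2280, (A,hash)→3280, (A,nl)→8040 …(+1); best=880 via (C,hash)
  {ABC}: card=1000; try (B,hash)→1280, (B,merge)→2800, (B,nl_idx)→2880, (C,hash)→3080, (A,hash)→3880, (B,nl)→4880 …(+5); best=1280 via (B,hash)

cost=1280; order=A,C,B; methods=hash,hash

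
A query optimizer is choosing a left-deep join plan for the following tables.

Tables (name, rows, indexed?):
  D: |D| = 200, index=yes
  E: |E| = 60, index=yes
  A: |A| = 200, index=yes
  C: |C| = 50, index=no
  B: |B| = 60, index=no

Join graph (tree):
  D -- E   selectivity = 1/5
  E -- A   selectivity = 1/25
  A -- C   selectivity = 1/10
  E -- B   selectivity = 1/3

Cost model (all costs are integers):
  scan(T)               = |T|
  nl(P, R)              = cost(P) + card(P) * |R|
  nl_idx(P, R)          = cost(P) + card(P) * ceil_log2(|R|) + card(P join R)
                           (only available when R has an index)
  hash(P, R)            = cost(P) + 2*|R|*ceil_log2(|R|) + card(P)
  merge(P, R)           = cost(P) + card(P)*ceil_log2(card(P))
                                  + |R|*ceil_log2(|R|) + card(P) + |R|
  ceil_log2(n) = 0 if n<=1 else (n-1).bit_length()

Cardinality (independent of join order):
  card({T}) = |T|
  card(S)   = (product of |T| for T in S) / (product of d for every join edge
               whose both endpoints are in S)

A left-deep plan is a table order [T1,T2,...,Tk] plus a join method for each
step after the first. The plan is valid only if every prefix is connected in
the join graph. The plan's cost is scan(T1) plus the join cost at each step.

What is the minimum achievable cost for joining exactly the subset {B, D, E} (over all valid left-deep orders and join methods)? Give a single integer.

Selinger DP over subsets of {B,D,E}:
  {D}: scan cost=200, card=200
  {E}: scan cost=60, card=60
  {B}: scan cost=60, card=60
  {DE}: card=2400; try (E,hash)→1120, (D,merge)→2280, (E,merge)→2420, (D,nl_idx)→2940, (D,hash)→3320, (E,nl_idx)→3800 …(+2); best=1120 via (E,hash)
  {BE}: card=1200; try (E,hash)→840, (B,hash)→840, (E,merge)→900, (B,merge)→900, (E,nl_idx)→1620, (E,nl)→3660 …(+1); best=840 via (E,hash)
  {BDE}: card=48000; try (B,hash)→4240, (D,hash)→5240, (D,merge)→17040, (B,merge)→32740, (D,nl_idx)→58440, (B,nl)→145120 …(+1); best=4240 via (B,hash)

4240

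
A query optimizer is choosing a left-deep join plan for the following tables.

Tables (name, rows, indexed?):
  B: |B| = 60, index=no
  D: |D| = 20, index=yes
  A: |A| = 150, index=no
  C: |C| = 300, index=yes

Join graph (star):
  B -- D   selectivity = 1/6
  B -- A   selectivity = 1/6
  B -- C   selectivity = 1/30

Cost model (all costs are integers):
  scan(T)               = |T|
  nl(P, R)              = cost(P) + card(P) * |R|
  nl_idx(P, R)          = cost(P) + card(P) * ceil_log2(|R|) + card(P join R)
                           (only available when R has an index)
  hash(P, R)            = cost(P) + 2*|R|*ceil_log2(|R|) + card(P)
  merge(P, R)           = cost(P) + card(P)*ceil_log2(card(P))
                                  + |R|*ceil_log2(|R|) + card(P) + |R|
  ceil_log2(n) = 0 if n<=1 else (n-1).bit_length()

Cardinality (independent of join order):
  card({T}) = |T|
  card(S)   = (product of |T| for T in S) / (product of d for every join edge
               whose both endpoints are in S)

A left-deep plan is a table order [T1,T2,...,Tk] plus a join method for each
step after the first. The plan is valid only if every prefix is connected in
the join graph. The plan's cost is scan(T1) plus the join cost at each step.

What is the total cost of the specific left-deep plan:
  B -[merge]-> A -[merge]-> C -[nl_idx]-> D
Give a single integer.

step 1: scan B: cost=60, card=60
step 2: join A via merge
    card(P join A) = 60*150/(6) = 1500
    cost = 60 + 60*6 + 150*8 + 60 + 150 = 1830
step 3: join C via merge
    card(P join C) = 1500*300/(30) = 15000
    cost = 1830 + 1500*11 + 300*9 + 1500 + 300 = 22830
step 4: join D via nl_idx
    card(P join D) = 15000*20/(6) = 50000
    cost = 22830 + 15000*5 + 50000 = 147830

147830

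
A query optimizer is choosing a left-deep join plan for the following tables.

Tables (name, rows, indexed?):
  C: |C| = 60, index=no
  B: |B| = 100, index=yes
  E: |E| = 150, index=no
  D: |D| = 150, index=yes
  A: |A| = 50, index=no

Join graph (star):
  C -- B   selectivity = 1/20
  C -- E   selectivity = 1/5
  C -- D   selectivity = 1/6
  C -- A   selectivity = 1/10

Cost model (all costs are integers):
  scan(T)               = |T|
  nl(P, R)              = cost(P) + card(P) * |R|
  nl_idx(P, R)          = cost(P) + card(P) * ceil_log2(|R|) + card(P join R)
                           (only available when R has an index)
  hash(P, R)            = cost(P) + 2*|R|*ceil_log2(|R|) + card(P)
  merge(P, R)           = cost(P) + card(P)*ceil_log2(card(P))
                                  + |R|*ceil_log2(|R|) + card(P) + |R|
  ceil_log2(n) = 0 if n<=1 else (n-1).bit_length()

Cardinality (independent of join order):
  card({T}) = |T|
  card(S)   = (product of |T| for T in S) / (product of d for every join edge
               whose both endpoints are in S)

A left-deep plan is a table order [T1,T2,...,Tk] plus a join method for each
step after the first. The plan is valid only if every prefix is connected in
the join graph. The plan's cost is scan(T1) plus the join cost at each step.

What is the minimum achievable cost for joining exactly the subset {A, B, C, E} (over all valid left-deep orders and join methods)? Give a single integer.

5580

Selinger DP over subsets of {A,B,C,E}:
  {C}: scan cost=60, card=60
  {B}: scan cost=100, card=100
  {E}: scan cost=150, card=150
  {A}: scan cost=50, card=50
  {BC}: card=300; try (B,nl_idx)→780, (C,hash)→920, (B,merge)→1280, (C,merge)→1320, (B,hash)→1520, (B,nl)→6060 …(+1); best=780 via (B,nl_idx)
  {CE}: card=1800; try (C,hash)→1020, (E,merge)→1830, (C,merge)→1920, (E,hash)→2520, (E,nl)→9060, (C,nl)→9150; best=1020 via (C,hash)
  {AC}: card=300; try (A,hash)→720, (C,hash)→820, (C,merge)→820, (A,merge)→830, (C,nl)→3050, (A,nl)→3060; best=720 via (A,hash)
  {BCE}: card=9000; try (E,hash)→3480, (B,hash)→4220, (E,merge)→5130, (B,nl_idx)→22620, (B,merge)→23420, (E,nl)→45780 …(+1); best=3480 via (E,hash)
  {ABC}: card=1500; try (A,hash)→1680, (B,hash)→2420, (A,merge)→4130, (B,nl_idx)→4320, (B,merge)→4520, (A,nl)→15780 …(+1); best=1680 via (A,hash)
  {ACE}: card=9000; try (E,hash)→3420, (A,hash)→3420, (E,merge)→5070, (A,merge)→22970, (E,nl)→45720, (A,nl)→91020; best=3420 via (E,hash)
  {ABCE}: card=45000; try (E,hash)→5580, (A,hash)→13080, (B,hash)→13820, (E,merge)→21030, (B,nl_idx)→111420, (A,merge)→138830 …(+4); best=5580 via (E,hash)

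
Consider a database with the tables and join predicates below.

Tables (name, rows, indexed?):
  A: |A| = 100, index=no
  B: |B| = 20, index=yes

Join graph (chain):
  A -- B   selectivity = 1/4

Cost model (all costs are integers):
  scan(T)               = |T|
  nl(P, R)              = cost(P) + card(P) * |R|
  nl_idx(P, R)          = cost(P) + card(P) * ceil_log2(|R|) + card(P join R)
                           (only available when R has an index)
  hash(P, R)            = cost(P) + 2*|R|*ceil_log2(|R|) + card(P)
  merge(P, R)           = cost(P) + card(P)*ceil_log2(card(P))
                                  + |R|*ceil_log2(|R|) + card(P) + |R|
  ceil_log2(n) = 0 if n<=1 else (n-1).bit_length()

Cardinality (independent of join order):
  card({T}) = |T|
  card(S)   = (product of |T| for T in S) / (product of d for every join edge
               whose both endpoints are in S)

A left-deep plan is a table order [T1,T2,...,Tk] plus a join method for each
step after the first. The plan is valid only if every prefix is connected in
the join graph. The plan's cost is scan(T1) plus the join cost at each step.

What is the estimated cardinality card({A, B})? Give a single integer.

Tables in S: A(100), B(20)
Edges inside S: A-B(d=4)
numerator = 100 * 20 = 2000
denominator = 4 = 4
card(S) = 2000 / 4 = 500

500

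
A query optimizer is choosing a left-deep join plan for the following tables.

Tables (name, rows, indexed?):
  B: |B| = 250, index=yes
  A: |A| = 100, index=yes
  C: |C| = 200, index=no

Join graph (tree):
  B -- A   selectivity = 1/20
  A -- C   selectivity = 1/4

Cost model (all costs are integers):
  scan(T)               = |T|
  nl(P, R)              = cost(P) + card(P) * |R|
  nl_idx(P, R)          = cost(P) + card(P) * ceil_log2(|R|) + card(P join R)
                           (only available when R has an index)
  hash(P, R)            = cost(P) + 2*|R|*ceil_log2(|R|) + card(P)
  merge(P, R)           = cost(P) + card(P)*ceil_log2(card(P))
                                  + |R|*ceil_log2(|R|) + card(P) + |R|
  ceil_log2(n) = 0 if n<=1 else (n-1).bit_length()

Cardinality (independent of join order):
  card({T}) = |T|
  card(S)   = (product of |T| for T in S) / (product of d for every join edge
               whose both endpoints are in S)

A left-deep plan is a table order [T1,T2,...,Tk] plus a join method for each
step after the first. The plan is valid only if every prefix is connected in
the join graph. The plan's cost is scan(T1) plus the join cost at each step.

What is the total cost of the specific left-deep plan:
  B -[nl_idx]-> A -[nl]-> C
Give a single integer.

step 1: scan B: cost=250, card=250
step 2: join A via nl_idx
    card(P join A) = 250*100/(20) = 1250
    cost = 250 + 250*7 + 1250 = 3250
step 3: join C via nl
    card(P join C) = 1250*200/(4) = 62500
    cost = 3250 + 1250*200 = 253250

253250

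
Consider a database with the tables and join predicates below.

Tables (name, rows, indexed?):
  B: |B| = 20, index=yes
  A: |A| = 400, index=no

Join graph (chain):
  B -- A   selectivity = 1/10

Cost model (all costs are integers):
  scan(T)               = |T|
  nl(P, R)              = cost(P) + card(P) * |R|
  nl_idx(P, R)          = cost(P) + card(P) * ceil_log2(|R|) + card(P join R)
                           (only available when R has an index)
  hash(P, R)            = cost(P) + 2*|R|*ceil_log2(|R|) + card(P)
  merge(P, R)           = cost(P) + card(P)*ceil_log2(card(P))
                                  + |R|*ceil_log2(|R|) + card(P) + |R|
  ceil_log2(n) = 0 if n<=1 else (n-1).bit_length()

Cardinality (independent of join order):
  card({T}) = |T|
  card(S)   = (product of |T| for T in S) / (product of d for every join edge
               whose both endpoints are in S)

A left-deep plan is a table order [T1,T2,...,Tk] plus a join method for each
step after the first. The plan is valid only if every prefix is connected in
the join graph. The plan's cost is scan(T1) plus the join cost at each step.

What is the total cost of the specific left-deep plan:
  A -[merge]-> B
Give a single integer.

4520

step 1: scan A: cost=400, card=400
step 2: join B via merge
    card(P join B) = 400*20/(10) = 800
    cost = 400 + 400*9 + 20*5 + 400 + 20 = 4520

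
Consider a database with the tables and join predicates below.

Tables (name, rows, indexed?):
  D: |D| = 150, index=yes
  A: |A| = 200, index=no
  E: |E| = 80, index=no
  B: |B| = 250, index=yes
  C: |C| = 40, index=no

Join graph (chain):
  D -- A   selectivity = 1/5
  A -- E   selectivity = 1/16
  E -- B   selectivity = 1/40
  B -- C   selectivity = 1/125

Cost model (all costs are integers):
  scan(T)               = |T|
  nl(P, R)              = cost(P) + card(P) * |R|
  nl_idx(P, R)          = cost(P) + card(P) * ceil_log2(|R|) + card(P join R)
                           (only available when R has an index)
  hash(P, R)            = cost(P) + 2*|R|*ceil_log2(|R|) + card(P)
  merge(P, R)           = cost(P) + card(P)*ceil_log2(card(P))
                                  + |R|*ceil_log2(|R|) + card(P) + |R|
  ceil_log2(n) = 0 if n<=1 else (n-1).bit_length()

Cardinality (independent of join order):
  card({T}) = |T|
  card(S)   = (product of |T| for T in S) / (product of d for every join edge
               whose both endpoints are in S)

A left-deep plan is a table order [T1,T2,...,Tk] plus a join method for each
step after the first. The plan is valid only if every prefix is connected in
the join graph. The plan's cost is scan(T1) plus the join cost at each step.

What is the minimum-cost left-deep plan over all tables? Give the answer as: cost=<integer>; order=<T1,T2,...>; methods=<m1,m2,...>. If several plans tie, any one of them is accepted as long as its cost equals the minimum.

cost=9280; order=C,B,E,A,D; methods=nl_idx,hash,merge,hash

Selinger DP (subsets sized 1..n):
  {D}: scan cost=150, card=150
  {A}: scan cost=200, card=200
  {E}: scan cost=80, card=80
  {B}: scan cost=250, card=250
  {C}: scan cost=40, card=40
  {AD}: card=6000; try (D,hash)→2800, (A,merge)→3300, (D,merge)→3350, (A,hash)→3500, (D,nl_idx)→7800, (A,nl)→30150 …(+1); best=2800 via (D,hash)
  {AE}: card=1000; try (E,hash)→1520, (A,merge)→2520, (E,merge)→2640, (A,hash)→3360, (A,nl)→16080, (E,nl)→16200; best=1520 via (E,hash)
  {BE}: card=500; try (B,nl_idx)→1220, (E,hash)→1620, (B,merge)→2970, (E,merge)→3140, (B,hash)→4160, (B,nl)→20080 …(+1); best=1220 via (B,nl_idx)
  {BC}: card=80; try (B,nl_idx)→440, (C,hash)→980, (B,merge)→2570, (C,merge)→2780, (B,hash)→4080, (B,nl)→10040 …(+1); best=440 via (B,nl_idx)
  {ADE}: card=30000; try (D,hash)→4920, (E,hash)→9920, (D,merge)→13870, (D,nl_idx)→39520, (E,merge)→87440, (D,nl)→151520 …(+1); best=4920 via (D,hash)
  {ABE}: card=6250; try (A,hash)→4920, (B,hash)→6520, (A,merge)→8020, (B,merge)→14770, (B,nl_idx)→15770, (A,nl)→101220 …(+1); best=4920 via (A,hash)
  {BCE}: card=160; try (E,hash)→1640, (E,merge)→1720, (C,hash)→2200, (C,merge)→6500, (E,nl)→6840, (C,nl)→21220; best=1640 via (E,hash)
  {ABDE}: card=187500; try (D,hash)→13570, (B,hash)→38920, (D,merge)→93770, (D,nl_idx)→242420, (B,nl_idx)→432420, (B,merge)→487170 …(+2); best=13570 via (D,hash)
  {ABCE}: card=2000; try (A,merge)→4880, (A,hash)→5000, (C,hash)→11650, (A,nl)→33640, (C,merge)→92700, (C,nl)→254920; best=4880 via (A,merge)
  {ABCDE}: card=60000; try (D,hash)→9280, (D,merge)→30230, (D,nl_idx)→80880, (C,hash)→201550, (D,nl)→304880, (C,merge)→3576350 …(+1); best=9280 via (D,hash)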